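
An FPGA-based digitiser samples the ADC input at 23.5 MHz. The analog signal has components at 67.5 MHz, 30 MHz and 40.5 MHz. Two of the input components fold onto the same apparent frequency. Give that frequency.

fs/2 = 11.75 MHz.
67.5 MHz mod fs = 20.5 MHz.
20.5 MHz > fs/2 = 11.75 MHz, folds to fs − 20.5 MHz = 3 MHz.
30 MHz mod fs = 6.5 MHz.
6.5 MHz ≤ fs/2 = 11.75 MHz, appears at 6.5 MHz.
40.5 MHz mod fs = 17 MHz.
17 MHz > fs/2 = 11.75 MHz, folds to fs − 17 MHz = 6.5 MHz.
30 MHz and 40.5 MHz both map to 6.5 MHz.

6.5 MHz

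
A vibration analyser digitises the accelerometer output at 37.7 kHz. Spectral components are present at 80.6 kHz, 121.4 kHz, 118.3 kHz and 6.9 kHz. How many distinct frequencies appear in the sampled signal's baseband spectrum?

3

fs/2 = 18.85 kHz.
80.6 kHz mod fs = 5.2 kHz.
5.2 kHz ≤ fs/2 = 18.85 kHz, appears at 5.2 kHz.
121.4 kHz mod fs = 8.3 kHz.
8.3 kHz ≤ fs/2 = 18.85 kHz, appears at 8.3 kHz.
118.3 kHz mod fs = 5.2 kHz.
5.2 kHz ≤ fs/2 = 18.85 kHz, appears at 5.2 kHz.
6.9 kHz ≤ fs/2 = 18.85 kHz, passes unchanged.
Distinct values: {5.2 kHz, 6.9 kHz, 8.3 kHz} → 3.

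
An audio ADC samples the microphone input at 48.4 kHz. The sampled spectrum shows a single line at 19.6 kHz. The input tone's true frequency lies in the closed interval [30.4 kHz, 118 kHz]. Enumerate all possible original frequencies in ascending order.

Frequencies that alias to 19.6 kHz are k·fs ± 19.6 kHz for integer k ≥ 0.
k=0: 19.6 kHz.
k=1: 28.8 kHz, 68 kHz.
k=2: 77.2 kHz, 116.4 kHz.
k=3: 125.6 kHz, 164.8 kHz.
Within [30.4 kHz, 118 kHz]: 68 kHz, 77.2 kHz, 116.4 kHz.

68 kHz, 77.2 kHz, 116.4 kHz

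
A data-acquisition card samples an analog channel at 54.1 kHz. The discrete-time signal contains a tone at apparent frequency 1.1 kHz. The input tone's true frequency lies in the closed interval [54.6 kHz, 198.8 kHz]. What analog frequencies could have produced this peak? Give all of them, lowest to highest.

55.2 kHz, 107.1 kHz, 109.3 kHz, 161.2 kHz, 163.4 kHz

Frequencies that alias to 1.1 kHz are k·fs ± 1.1 kHz for integer k ≥ 0.
k=0: 1.1 kHz.
k=1: 53 kHz, 55.2 kHz.
k=2: 107.1 kHz, 109.3 kHz.
k=3: 161.2 kHz, 163.4 kHz.
k=4: 215.3 kHz, 217.5 kHz.
Within [54.6 kHz, 198.8 kHz]: 55.2 kHz, 107.1 kHz, 109.3 kHz, 161.2 kHz, 163.4 kHz.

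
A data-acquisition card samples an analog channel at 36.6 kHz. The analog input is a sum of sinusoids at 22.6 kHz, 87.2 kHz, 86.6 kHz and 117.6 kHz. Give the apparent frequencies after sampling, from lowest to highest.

fs/2 = 18.3 kHz.
22.6 kHz > fs/2 = 18.3 kHz, folds to fs − 22.6 kHz = 14 kHz.
87.2 kHz mod fs = 14 kHz.
14 kHz ≤ fs/2 = 18.3 kHz, appears at 14 kHz.
86.6 kHz mod fs = 13.4 kHz.
13.4 kHz ≤ fs/2 = 18.3 kHz, appears at 13.4 kHz.
117.6 kHz mod fs = 7.8 kHz.
7.8 kHz ≤ fs/2 = 18.3 kHz, appears at 7.8 kHz.
Distinct values: {7.8 kHz, 13.4 kHz, 14 kHz}.

7.8 kHz, 13.4 kHz, 14 kHz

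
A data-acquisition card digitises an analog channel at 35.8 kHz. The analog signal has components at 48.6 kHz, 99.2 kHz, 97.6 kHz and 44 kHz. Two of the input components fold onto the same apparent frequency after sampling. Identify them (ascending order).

44 kHz, 99.2 kHz

fs/2 = 17.9 kHz.
48.6 kHz mod fs = 12.8 kHz.
12.8 kHz ≤ fs/2 = 17.9 kHz, appears at 12.8 kHz.
99.2 kHz mod fs = 27.6 kHz.
27.6 kHz > fs/2 = 17.9 kHz, folds to fs − 27.6 kHz = 8.2 kHz.
97.6 kHz mod fs = 26 kHz.
26 kHz > fs/2 = 17.9 kHz, folds to fs − 26 kHz = 9.8 kHz.
44 kHz mod fs = 8.2 kHz.
8.2 kHz ≤ fs/2 = 17.9 kHz, appears at 8.2 kHz.
44 kHz and 99.2 kHz both map to 8.2 kHz.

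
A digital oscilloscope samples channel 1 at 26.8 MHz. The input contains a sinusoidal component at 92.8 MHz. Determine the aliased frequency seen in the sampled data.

12.4 MHz

92.8 MHz mod fs = 12.4 MHz.
12.4 MHz ≤ fs/2 = 13.4 MHz, appears at 12.4 MHz.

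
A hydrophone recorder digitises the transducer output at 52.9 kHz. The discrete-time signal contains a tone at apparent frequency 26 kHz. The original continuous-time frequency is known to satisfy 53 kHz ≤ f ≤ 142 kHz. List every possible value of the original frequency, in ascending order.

Frequencies that alias to 26 kHz are k·fs ± 26 kHz for integer k ≥ 0.
k=0: 26 kHz.
k=1: 26.9 kHz, 78.9 kHz.
k=2: 79.8 kHz, 131.8 kHz.
k=3: 132.7 kHz, 184.7 kHz.
k=4: 185.6 kHz, 237.6 kHz.
Within [53 kHz, 142 kHz]: 78.9 kHz, 79.8 kHz, 131.8 kHz, 132.7 kHz.

78.9 kHz, 79.8 kHz, 131.8 kHz, 132.7 kHz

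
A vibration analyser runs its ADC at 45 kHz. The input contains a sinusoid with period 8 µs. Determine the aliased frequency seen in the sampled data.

10 kHz

T = 8 µs → f = 1/T = 125 kHz.
125 kHz mod fs = 35 kHz.
35 kHz > fs/2 = 22.5 kHz, folds to fs − 35 kHz = 10 kHz.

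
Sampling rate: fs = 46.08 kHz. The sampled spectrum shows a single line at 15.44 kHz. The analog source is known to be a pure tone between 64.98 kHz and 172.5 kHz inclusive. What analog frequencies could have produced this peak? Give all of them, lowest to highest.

76.72 kHz, 107.6 kHz, 122.8 kHz, 153.68 kHz, 168.88 kHz

Frequencies that alias to 15.44 kHz are k·fs ± 15.44 kHz for integer k ≥ 0.
k=0: 15.44 kHz.
k=1: 30.64 kHz, 61.52 kHz.
k=2: 76.72 kHz, 107.6 kHz.
k=3: 122.8 kHz, 153.68 kHz.
k=4: 168.88 kHz, 199.76 kHz.
k=5: 214.96 kHz, 245.84 kHz.
Within [64.98 kHz, 172.5 kHz]: 76.72 kHz, 107.6 kHz, 122.8 kHz, 153.68 kHz, 168.88 kHz.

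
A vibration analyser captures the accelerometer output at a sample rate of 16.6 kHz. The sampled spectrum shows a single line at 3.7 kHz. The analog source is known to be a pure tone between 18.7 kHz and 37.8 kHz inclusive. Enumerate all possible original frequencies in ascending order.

Frequencies that alias to 3.7 kHz are k·fs ± 3.7 kHz for integer k ≥ 0.
k=0: 3.7 kHz.
k=1: 12.9 kHz, 20.3 kHz.
k=2: 29.5 kHz, 36.9 kHz.
k=3: 46.1 kHz, 53.5 kHz.
Within [18.7 kHz, 37.8 kHz]: 20.3 kHz, 29.5 kHz, 36.9 kHz.

20.3 kHz, 29.5 kHz, 36.9 kHz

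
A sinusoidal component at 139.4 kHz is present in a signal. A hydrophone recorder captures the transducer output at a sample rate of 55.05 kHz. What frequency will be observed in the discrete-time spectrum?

139.4 kHz mod fs = 29.3 kHz.
29.3 kHz > fs/2 = 27.525 kHz, folds to fs − 29.3 kHz = 25.75 kHz.

25.75 kHz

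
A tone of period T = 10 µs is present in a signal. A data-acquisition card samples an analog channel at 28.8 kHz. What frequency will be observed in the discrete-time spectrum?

T = 10 µs → f = 1/T = 100 kHz.
100 kHz mod fs = 13.6 kHz.
13.6 kHz ≤ fs/2 = 14.4 kHz, appears at 13.6 kHz.

13.6 kHz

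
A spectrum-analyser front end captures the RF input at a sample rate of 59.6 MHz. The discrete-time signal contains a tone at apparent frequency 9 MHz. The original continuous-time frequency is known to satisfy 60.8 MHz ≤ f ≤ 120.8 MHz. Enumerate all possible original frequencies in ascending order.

68.6 MHz, 110.2 MHz

Frequencies that alias to 9 MHz are k·fs ± 9 MHz for integer k ≥ 0.
k=0: 9 MHz.
k=1: 50.6 MHz, 68.6 MHz.
k=2: 110.2 MHz, 128.2 MHz.
k=3: 169.8 MHz, 187.8 MHz.
Within [60.8 MHz, 120.8 MHz]: 68.6 MHz, 110.2 MHz.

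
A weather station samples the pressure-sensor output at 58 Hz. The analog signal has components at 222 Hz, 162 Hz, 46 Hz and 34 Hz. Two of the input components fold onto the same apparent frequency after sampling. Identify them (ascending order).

fs/2 = 29 Hz.
222 Hz mod fs = 48 Hz.
48 Hz > fs/2 = 29 Hz, folds to fs − 48 Hz = 10 Hz.
162 Hz mod fs = 46 Hz.
46 Hz > fs/2 = 29 Hz, folds to fs − 46 Hz = 12 Hz.
46 Hz > fs/2 = 29 Hz, folds to fs − 46 Hz = 12 Hz.
34 Hz > fs/2 = 29 Hz, folds to fs − 34 Hz = 24 Hz.
46 Hz and 162 Hz both map to 12 Hz.

46 Hz, 162 Hz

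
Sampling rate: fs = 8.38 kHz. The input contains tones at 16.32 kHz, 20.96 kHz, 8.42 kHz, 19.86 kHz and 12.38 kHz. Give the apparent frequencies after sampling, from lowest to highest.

0.04 kHz, 0.44 kHz, 3.1 kHz, 4 kHz, 4.18 kHz

fs/2 = 4.19 kHz.
16.32 kHz mod fs = 7.94 kHz.
7.94 kHz > fs/2 = 4.19 kHz, folds to fs − 7.94 kHz = 0.44 kHz.
20.96 kHz mod fs = 4.2 kHz.
4.2 kHz > fs/2 = 4.19 kHz, folds to fs − 4.2 kHz = 4.18 kHz.
8.42 kHz mod fs = 0.04 kHz.
0.04 kHz ≤ fs/2 = 4.19 kHz, appears at 0.04 kHz.
19.86 kHz mod fs = 3.1 kHz.
3.1 kHz ≤ fs/2 = 4.19 kHz, appears at 3.1 kHz.
12.38 kHz mod fs = 4 kHz.
4 kHz ≤ fs/2 = 4.19 kHz, appears at 4 kHz.
Distinct values: {0.04 kHz, 0.44 kHz, 3.1 kHz, 4 kHz, 4.18 kHz}.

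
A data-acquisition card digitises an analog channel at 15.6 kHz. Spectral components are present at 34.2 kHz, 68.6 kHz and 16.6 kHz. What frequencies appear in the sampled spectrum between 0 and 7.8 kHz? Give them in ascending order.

fs/2 = 7.8 kHz.
34.2 kHz mod fs = 3 kHz.
3 kHz ≤ fs/2 = 7.8 kHz, appears at 3 kHz.
68.6 kHz mod fs = 6.2 kHz.
6.2 kHz ≤ fs/2 = 7.8 kHz, appears at 6.2 kHz.
16.6 kHz mod fs = 1 kHz.
1 kHz ≤ fs/2 = 7.8 kHz, appears at 1 kHz.
Distinct values: {1 kHz, 3 kHz, 6.2 kHz}.

1 kHz, 3 kHz, 6.2 kHz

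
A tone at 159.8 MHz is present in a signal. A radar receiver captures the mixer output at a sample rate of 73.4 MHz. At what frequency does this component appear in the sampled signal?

13 MHz

159.8 MHz mod fs = 13 MHz.
13 MHz ≤ fs/2 = 36.7 MHz, appears at 13 MHz.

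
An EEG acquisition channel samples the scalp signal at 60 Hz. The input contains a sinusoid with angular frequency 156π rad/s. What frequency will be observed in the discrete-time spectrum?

18 Hz

ω = 156π rad/s → f = ω/(2π) = 78 Hz.
78 Hz mod fs = 18 Hz.
18 Hz ≤ fs/2 = 30 Hz, appears at 18 Hz.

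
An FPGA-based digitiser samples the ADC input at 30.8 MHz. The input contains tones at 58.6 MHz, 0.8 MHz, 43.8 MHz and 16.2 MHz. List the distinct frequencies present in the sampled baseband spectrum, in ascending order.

0.8 MHz, 3 MHz, 13 MHz, 14.6 MHz

fs/2 = 15.4 MHz.
58.6 MHz mod fs = 27.8 MHz.
27.8 MHz > fs/2 = 15.4 MHz, folds to fs − 27.8 MHz = 3 MHz.
0.8 MHz ≤ fs/2 = 15.4 MHz, passes unchanged.
43.8 MHz mod fs = 13 MHz.
13 MHz ≤ fs/2 = 15.4 MHz, appears at 13 MHz.
16.2 MHz > fs/2 = 15.4 MHz, folds to fs − 16.2 MHz = 14.6 MHz.
Distinct values: {0.8 MHz, 3 MHz, 13 MHz, 14.6 MHz}.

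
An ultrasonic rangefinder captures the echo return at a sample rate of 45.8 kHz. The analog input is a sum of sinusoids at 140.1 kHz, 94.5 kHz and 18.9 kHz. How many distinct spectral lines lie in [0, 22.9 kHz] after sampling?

3

fs/2 = 22.9 kHz.
140.1 kHz mod fs = 2.7 kHz.
2.7 kHz ≤ fs/2 = 22.9 kHz, appears at 2.7 kHz.
94.5 kHz mod fs = 2.9 kHz.
2.9 kHz ≤ fs/2 = 22.9 kHz, appears at 2.9 kHz.
18.9 kHz ≤ fs/2 = 22.9 kHz, passes unchanged.
Distinct values: {2.7 kHz, 2.9 kHz, 18.9 kHz} → 3.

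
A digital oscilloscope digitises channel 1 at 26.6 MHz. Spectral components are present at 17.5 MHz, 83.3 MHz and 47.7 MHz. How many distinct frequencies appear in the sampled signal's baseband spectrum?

3

fs/2 = 13.3 MHz.
17.5 MHz > fs/2 = 13.3 MHz, folds to fs − 17.5 MHz = 9.1 MHz.
83.3 MHz mod fs = 3.5 MHz.
3.5 MHz ≤ fs/2 = 13.3 MHz, appears at 3.5 MHz.
47.7 MHz mod fs = 21.1 MHz.
21.1 MHz > fs/2 = 13.3 MHz, folds to fs − 21.1 MHz = 5.5 MHz.
Distinct values: {3.5 MHz, 5.5 MHz, 9.1 MHz} → 3.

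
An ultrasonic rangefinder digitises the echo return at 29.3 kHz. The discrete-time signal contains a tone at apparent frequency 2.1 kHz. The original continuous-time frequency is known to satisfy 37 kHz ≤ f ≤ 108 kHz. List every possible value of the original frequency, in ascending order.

56.5 kHz, 60.7 kHz, 85.8 kHz, 90 kHz

Frequencies that alias to 2.1 kHz are k·fs ± 2.1 kHz for integer k ≥ 0.
k=0: 2.1 kHz.
k=1: 27.2 kHz, 31.4 kHz.
k=2: 56.5 kHz, 60.7 kHz.
k=3: 85.8 kHz, 90 kHz.
k=4: 115.1 kHz, 119.3 kHz.
Within [37 kHz, 108 kHz]: 56.5 kHz, 60.7 kHz, 85.8 kHz, 90 kHz.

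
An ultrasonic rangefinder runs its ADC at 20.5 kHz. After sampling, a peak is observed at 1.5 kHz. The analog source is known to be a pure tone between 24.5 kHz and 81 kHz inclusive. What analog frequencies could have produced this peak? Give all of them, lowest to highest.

39.5 kHz, 42.5 kHz, 60 kHz, 63 kHz, 80.5 kHz

Frequencies that alias to 1.5 kHz are k·fs ± 1.5 kHz for integer k ≥ 0.
k=0: 1.5 kHz.
k=1: 19 kHz, 22 kHz.
k=2: 39.5 kHz, 42.5 kHz.
k=3: 60 kHz, 63 kHz.
k=4: 80.5 kHz, 83.5 kHz.
k=5: 101 kHz, 104 kHz.
Within [24.5 kHz, 81 kHz]: 39.5 kHz, 42.5 kHz, 60 kHz, 63 kHz, 80.5 kHz.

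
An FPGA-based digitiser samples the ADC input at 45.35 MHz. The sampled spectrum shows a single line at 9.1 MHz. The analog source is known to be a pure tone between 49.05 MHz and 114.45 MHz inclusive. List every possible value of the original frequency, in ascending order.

Frequencies that alias to 9.1 MHz are k·fs ± 9.1 MHz for integer k ≥ 0.
k=0: 9.1 MHz.
k=1: 36.25 MHz, 54.45 MHz.
k=2: 81.6 MHz, 99.8 MHz.
k=3: 126.95 MHz, 145.15 MHz.
Within [49.05 MHz, 114.45 MHz]: 54.45 MHz, 81.6 MHz, 99.8 MHz.

54.45 MHz, 81.6 MHz, 99.8 MHz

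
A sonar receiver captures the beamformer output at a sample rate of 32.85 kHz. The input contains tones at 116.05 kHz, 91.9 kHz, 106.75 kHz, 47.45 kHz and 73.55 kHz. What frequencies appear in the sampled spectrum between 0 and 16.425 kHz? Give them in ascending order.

6.65 kHz, 7.85 kHz, 8.2 kHz, 14.6 kHz, 15.35 kHz

fs/2 = 16.425 kHz.
116.05 kHz mod fs = 17.5 kHz.
17.5 kHz > fs/2 = 16.425 kHz, folds to fs − 17.5 kHz = 15.35 kHz.
91.9 kHz mod fs = 26.2 kHz.
26.2 kHz > fs/2 = 16.425 kHz, folds to fs − 26.2 kHz = 6.65 kHz.
106.75 kHz mod fs = 8.2 kHz.
8.2 kHz ≤ fs/2 = 16.425 kHz, appears at 8.2 kHz.
47.45 kHz mod fs = 14.6 kHz.
14.6 kHz ≤ fs/2 = 16.425 kHz, appears at 14.6 kHz.
73.55 kHz mod fs = 7.85 kHz.
7.85 kHz ≤ fs/2 = 16.425 kHz, appears at 7.85 kHz.
Distinct values: {6.65 kHz, 7.85 kHz, 8.2 kHz, 14.6 kHz, 15.35 kHz}.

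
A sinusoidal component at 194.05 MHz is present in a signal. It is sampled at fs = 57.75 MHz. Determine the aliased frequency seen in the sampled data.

20.8 MHz

194.05 MHz mod fs = 20.8 MHz.
20.8 MHz ≤ fs/2 = 28.875 MHz, appears at 20.8 MHz.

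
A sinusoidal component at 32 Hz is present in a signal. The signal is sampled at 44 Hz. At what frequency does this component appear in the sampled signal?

32 Hz > fs/2 = 22 Hz, folds to fs − 32 Hz = 12 Hz.

12 Hz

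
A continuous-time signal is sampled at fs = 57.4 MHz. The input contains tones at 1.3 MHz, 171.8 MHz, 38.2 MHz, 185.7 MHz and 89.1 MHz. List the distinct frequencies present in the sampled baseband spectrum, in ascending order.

fs/2 = 28.7 MHz.
1.3 MHz ≤ fs/2 = 28.7 MHz, passes unchanged.
171.8 MHz mod fs = 57 MHz.
57 MHz > fs/2 = 28.7 MHz, folds to fs − 57 MHz = 0.4 MHz.
38.2 MHz > fs/2 = 28.7 MHz, folds to fs − 38.2 MHz = 19.2 MHz.
185.7 MHz mod fs = 13.5 MHz.
13.5 MHz ≤ fs/2 = 28.7 MHz, appears at 13.5 MHz.
89.1 MHz mod fs = 31.7 MHz.
31.7 MHz > fs/2 = 28.7 MHz, folds to fs − 31.7 MHz = 25.7 MHz.
Distinct values: {0.4 MHz, 1.3 MHz, 13.5 MHz, 19.2 MHz, 25.7 MHz}.

0.4 MHz, 1.3 MHz, 13.5 MHz, 19.2 MHz, 25.7 MHz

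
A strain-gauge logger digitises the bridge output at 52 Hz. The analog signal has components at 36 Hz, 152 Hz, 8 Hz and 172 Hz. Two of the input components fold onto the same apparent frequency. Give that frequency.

16 Hz

fs/2 = 26 Hz.
36 Hz > fs/2 = 26 Hz, folds to fs − 36 Hz = 16 Hz.
152 Hz mod fs = 48 Hz.
48 Hz > fs/2 = 26 Hz, folds to fs − 48 Hz = 4 Hz.
8 Hz ≤ fs/2 = 26 Hz, passes unchanged.
172 Hz mod fs = 16 Hz.
16 Hz ≤ fs/2 = 26 Hz, appears at 16 Hz.
36 Hz and 172 Hz both map to 16 Hz.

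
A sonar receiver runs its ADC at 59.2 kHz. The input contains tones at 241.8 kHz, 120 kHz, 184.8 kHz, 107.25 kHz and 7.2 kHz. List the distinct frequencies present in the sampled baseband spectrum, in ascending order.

1.6 kHz, 5 kHz, 7.2 kHz, 11.15 kHz

fs/2 = 29.6 kHz.
241.8 kHz mod fs = 5 kHz.
5 kHz ≤ fs/2 = 29.6 kHz, appears at 5 kHz.
120 kHz mod fs = 1.6 kHz.
1.6 kHz ≤ fs/2 = 29.6 kHz, appears at 1.6 kHz.
184.8 kHz mod fs = 7.2 kHz.
7.2 kHz ≤ fs/2 = 29.6 kHz, appears at 7.2 kHz.
107.25 kHz mod fs = 48.05 kHz.
48.05 kHz > fs/2 = 29.6 kHz, folds to fs − 48.05 kHz = 11.15 kHz.
7.2 kHz ≤ fs/2 = 29.6 kHz, passes unchanged.
Distinct values: {1.6 kHz, 5 kHz, 7.2 kHz, 11.15 kHz}.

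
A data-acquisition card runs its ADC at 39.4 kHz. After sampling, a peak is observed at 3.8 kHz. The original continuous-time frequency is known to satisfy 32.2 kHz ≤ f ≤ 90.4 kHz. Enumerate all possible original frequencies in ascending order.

35.6 kHz, 43.2 kHz, 75 kHz, 82.6 kHz

Frequencies that alias to 3.8 kHz are k·fs ± 3.8 kHz for integer k ≥ 0.
k=0: 3.8 kHz.
k=1: 35.6 kHz, 43.2 kHz.
k=2: 75 kHz, 82.6 kHz.
k=3: 114.4 kHz, 122 kHz.
Within [32.2 kHz, 90.4 kHz]: 35.6 kHz, 43.2 kHz, 75 kHz, 82.6 kHz.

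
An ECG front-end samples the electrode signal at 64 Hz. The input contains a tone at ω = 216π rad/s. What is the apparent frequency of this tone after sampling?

ω = 216π rad/s → f = ω/(2π) = 108 Hz.
108 Hz mod fs = 44 Hz.
44 Hz > fs/2 = 32 Hz, folds to fs − 44 Hz = 20 Hz.

20 Hz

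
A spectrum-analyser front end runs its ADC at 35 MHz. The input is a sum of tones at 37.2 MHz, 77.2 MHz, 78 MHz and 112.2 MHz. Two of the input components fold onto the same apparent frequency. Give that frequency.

fs/2 = 17.5 MHz.
37.2 MHz mod fs = 2.2 MHz.
2.2 MHz ≤ fs/2 = 17.5 MHz, appears at 2.2 MHz.
77.2 MHz mod fs = 7.2 MHz.
7.2 MHz ≤ fs/2 = 17.5 MHz, appears at 7.2 MHz.
78 MHz mod fs = 8 MHz.
8 MHz ≤ fs/2 = 17.5 MHz, appears at 8 MHz.
112.2 MHz mod fs = 7.2 MHz.
7.2 MHz ≤ fs/2 = 17.5 MHz, appears at 7.2 MHz.
77.2 MHz and 112.2 MHz both map to 7.2 MHz.

7.2 MHz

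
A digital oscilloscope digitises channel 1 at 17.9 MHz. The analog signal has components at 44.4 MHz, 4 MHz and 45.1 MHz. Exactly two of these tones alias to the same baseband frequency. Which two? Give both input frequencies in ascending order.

44.4 MHz, 45.1 MHz

fs/2 = 8.95 MHz.
44.4 MHz mod fs = 8.6 MHz.
8.6 MHz ≤ fs/2 = 8.95 MHz, appears at 8.6 MHz.
4 MHz ≤ fs/2 = 8.95 MHz, passes unchanged.
45.1 MHz mod fs = 9.3 MHz.
9.3 MHz > fs/2 = 8.95 MHz, folds to fs − 9.3 MHz = 8.6 MHz.
44.4 MHz and 45.1 MHz both map to 8.6 MHz.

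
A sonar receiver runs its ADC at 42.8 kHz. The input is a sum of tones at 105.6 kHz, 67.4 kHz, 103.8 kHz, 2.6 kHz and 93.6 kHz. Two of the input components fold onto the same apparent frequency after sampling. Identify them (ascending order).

fs/2 = 21.4 kHz.
105.6 kHz mod fs = 20 kHz.
20 kHz ≤ fs/2 = 21.4 kHz, appears at 20 kHz.
67.4 kHz mod fs = 24.6 kHz.
24.6 kHz > fs/2 = 21.4 kHz, folds to fs − 24.6 kHz = 18.2 kHz.
103.8 kHz mod fs = 18.2 kHz.
18.2 kHz ≤ fs/2 = 21.4 kHz, appears at 18.2 kHz.
2.6 kHz ≤ fs/2 = 21.4 kHz, passes unchanged.
93.6 kHz mod fs = 8 kHz.
8 kHz ≤ fs/2 = 21.4 kHz, appears at 8 kHz.
67.4 kHz and 103.8 kHz both map to 18.2 kHz.

67.4 kHz, 103.8 kHz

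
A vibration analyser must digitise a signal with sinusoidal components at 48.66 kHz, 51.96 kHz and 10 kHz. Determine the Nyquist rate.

103.92 kHz

Highest-frequency component: 51.96 kHz.
Nyquist rate = 2 × 51.96 kHz = 103.92 kHz.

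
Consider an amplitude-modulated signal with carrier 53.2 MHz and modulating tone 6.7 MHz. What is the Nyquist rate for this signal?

AM sidebands sit at fc ± fm = 46.5 MHz and 59.9 MHz.
Highest-frequency component: 59.9 MHz.
Nyquist rate = 2 × 59.9 MHz = 119.8 MHz.

119.8 MHz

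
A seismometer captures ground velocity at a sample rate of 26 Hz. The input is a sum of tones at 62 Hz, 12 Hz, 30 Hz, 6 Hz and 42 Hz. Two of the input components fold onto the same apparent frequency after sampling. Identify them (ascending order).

42 Hz, 62 Hz

fs/2 = 13 Hz.
62 Hz mod fs = 10 Hz.
10 Hz ≤ fs/2 = 13 Hz, appears at 10 Hz.
12 Hz ≤ fs/2 = 13 Hz, passes unchanged.
30 Hz mod fs = 4 Hz.
4 Hz ≤ fs/2 = 13 Hz, appears at 4 Hz.
6 Hz ≤ fs/2 = 13 Hz, passes unchanged.
42 Hz mod fs = 16 Hz.
16 Hz > fs/2 = 13 Hz, folds to fs − 16 Hz = 10 Hz.
42 Hz and 62 Hz both map to 10 Hz.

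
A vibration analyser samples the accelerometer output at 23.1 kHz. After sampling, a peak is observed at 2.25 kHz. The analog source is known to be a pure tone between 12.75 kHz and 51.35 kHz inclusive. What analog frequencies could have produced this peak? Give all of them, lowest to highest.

Frequencies that alias to 2.25 kHz are k·fs ± 2.25 kHz for integer k ≥ 0.
k=0: 2.25 kHz.
k=1: 20.85 kHz, 25.35 kHz.
k=2: 43.95 kHz, 48.45 kHz.
k=3: 67.05 kHz, 71.55 kHz.
Within [12.75 kHz, 51.35 kHz]: 20.85 kHz, 25.35 kHz, 43.95 kHz, 48.45 kHz.

20.85 kHz, 25.35 kHz, 43.95 kHz, 48.45 kHz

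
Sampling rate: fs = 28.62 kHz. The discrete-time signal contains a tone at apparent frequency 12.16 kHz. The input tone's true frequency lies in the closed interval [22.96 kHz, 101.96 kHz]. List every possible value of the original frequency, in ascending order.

Frequencies that alias to 12.16 kHz are k·fs ± 12.16 kHz for integer k ≥ 0.
k=0: 12.16 kHz.
k=1: 16.46 kHz, 40.78 kHz.
k=2: 45.08 kHz, 69.4 kHz.
k=3: 73.7 kHz, 98.02 kHz.
k=4: 102.32 kHz, 126.64 kHz.
Within [22.96 kHz, 101.96 kHz]: 40.78 kHz, 45.08 kHz, 69.4 kHz, 73.7 kHz, 98.02 kHz.

40.78 kHz, 45.08 kHz, 69.4 kHz, 73.7 kHz, 98.02 kHz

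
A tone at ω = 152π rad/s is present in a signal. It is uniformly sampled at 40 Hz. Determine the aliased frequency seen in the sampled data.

4 Hz

ω = 152π rad/s → f = ω/(2π) = 76 Hz.
76 Hz mod fs = 36 Hz.
36 Hz > fs/2 = 20 Hz, folds to fs − 36 Hz = 4 Hz.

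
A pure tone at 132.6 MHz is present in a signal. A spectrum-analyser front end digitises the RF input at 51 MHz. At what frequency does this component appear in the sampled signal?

132.6 MHz mod fs = 30.6 MHz.
30.6 MHz > fs/2 = 25.5 MHz, folds to fs − 30.6 MHz = 20.4 MHz.

20.4 MHz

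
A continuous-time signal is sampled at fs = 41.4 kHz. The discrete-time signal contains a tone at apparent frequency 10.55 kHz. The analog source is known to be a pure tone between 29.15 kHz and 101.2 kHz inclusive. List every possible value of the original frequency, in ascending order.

30.85 kHz, 51.95 kHz, 72.25 kHz, 93.35 kHz

Frequencies that alias to 10.55 kHz are k·fs ± 10.55 kHz for integer k ≥ 0.
k=0: 10.55 kHz.
k=1: 30.85 kHz, 51.95 kHz.
k=2: 72.25 kHz, 93.35 kHz.
k=3: 113.65 kHz, 134.75 kHz.
Within [29.15 kHz, 101.2 kHz]: 30.85 kHz, 51.95 kHz, 72.25 kHz, 93.35 kHz.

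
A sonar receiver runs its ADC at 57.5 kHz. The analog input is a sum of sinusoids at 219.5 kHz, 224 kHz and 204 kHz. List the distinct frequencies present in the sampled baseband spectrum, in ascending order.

fs/2 = 28.75 kHz.
219.5 kHz mod fs = 47 kHz.
47 kHz > fs/2 = 28.75 kHz, folds to fs − 47 kHz = 10.5 kHz.
224 kHz mod fs = 51.5 kHz.
51.5 kHz > fs/2 = 28.75 kHz, folds to fs − 51.5 kHz = 6 kHz.
204 kHz mod fs = 31.5 kHz.
31.5 kHz > fs/2 = 28.75 kHz, folds to fs − 31.5 kHz = 26 kHz.
Distinct values: {6 kHz, 10.5 kHz, 26 kHz}.

6 kHz, 10.5 kHz, 26 kHz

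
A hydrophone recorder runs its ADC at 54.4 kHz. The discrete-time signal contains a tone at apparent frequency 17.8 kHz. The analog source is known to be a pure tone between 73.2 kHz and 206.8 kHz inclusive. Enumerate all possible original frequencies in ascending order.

Frequencies that alias to 17.8 kHz are k·fs ± 17.8 kHz for integer k ≥ 0.
k=0: 17.8 kHz.
k=1: 36.6 kHz, 72.2 kHz.
k=2: 91 kHz, 126.6 kHz.
k=3: 145.4 kHz, 181 kHz.
k=4: 199.8 kHz, 235.4 kHz.
k=5: 254.2 kHz, 289.8 kHz.
Within [73.2 kHz, 206.8 kHz]: 91 kHz, 126.6 kHz, 145.4 kHz, 181 kHz, 199.8 kHz.

91 kHz, 126.6 kHz, 145.4 kHz, 181 kHz, 199.8 kHz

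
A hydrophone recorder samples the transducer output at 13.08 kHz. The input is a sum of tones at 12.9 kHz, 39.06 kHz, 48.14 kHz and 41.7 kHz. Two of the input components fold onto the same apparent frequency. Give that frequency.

0.18 kHz

fs/2 = 6.54 kHz.
12.9 kHz > fs/2 = 6.54 kHz, folds to fs − 12.9 kHz = 0.18 kHz.
39.06 kHz mod fs = 12.9 kHz.
12.9 kHz > fs/2 = 6.54 kHz, folds to fs − 12.9 kHz = 0.18 kHz.
48.14 kHz mod fs = 8.9 kHz.
8.9 kHz > fs/2 = 6.54 kHz, folds to fs − 8.9 kHz = 4.18 kHz.
41.7 kHz mod fs = 2.46 kHz.
2.46 kHz ≤ fs/2 = 6.54 kHz, appears at 2.46 kHz.
12.9 kHz and 39.06 kHz both map to 0.18 kHz.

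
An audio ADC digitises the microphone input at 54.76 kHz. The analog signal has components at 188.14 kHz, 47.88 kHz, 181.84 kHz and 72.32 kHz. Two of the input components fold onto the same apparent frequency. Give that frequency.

17.56 kHz

fs/2 = 27.38 kHz.
188.14 kHz mod fs = 23.86 kHz.
23.86 kHz ≤ fs/2 = 27.38 kHz, appears at 23.86 kHz.
47.88 kHz > fs/2 = 27.38 kHz, folds to fs − 47.88 kHz = 6.88 kHz.
181.84 kHz mod fs = 17.56 kHz.
17.56 kHz ≤ fs/2 = 27.38 kHz, appears at 17.56 kHz.
72.32 kHz mod fs = 17.56 kHz.
17.56 kHz ≤ fs/2 = 27.38 kHz, appears at 17.56 kHz.
72.32 kHz and 181.84 kHz both map to 17.56 kHz.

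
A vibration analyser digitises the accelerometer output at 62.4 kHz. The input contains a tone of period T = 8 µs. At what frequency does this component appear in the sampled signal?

0.2 kHz

T = 8 µs → f = 1/T = 125 kHz.
125 kHz mod fs = 0.2 kHz.
0.2 kHz ≤ fs/2 = 31.2 kHz, appears at 0.2 kHz.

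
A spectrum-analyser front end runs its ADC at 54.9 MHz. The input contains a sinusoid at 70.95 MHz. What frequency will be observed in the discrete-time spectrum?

70.95 MHz mod fs = 16.05 MHz.
16.05 MHz ≤ fs/2 = 27.45 MHz, appears at 16.05 MHz.

16.05 MHz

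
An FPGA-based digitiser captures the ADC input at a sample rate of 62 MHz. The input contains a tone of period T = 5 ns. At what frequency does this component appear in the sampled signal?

14 MHz

T = 5 ns → f = 1/T = 200 MHz.
200 MHz mod fs = 14 MHz.
14 MHz ≤ fs/2 = 31 MHz, appears at 14 MHz.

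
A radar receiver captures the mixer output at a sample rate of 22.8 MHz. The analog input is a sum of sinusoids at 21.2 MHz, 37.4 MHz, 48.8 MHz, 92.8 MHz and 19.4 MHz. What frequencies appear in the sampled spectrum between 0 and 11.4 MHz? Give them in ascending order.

fs/2 = 11.4 MHz.
21.2 MHz > fs/2 = 11.4 MHz, folds to fs − 21.2 MHz = 1.6 MHz.
37.4 MHz mod fs = 14.6 MHz.
14.6 MHz > fs/2 = 11.4 MHz, folds to fs − 14.6 MHz = 8.2 MHz.
48.8 MHz mod fs = 3.2 MHz.
3.2 MHz ≤ fs/2 = 11.4 MHz, appears at 3.2 MHz.
92.8 MHz mod fs = 1.6 MHz.
1.6 MHz ≤ fs/2 = 11.4 MHz, appears at 1.6 MHz.
19.4 MHz > fs/2 = 11.4 MHz, folds to fs − 19.4 MHz = 3.4 MHz.
Distinct values: {1.6 MHz, 3.2 MHz, 3.4 MHz, 8.2 MHz}.

1.6 MHz, 3.2 MHz, 3.4 MHz, 8.2 MHz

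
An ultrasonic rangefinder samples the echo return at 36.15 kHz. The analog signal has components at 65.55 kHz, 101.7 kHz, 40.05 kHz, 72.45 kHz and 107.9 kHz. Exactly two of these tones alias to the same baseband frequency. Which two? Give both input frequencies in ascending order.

65.55 kHz, 101.7 kHz

fs/2 = 18.075 kHz.
65.55 kHz mod fs = 29.4 kHz.
29.4 kHz > fs/2 = 18.075 kHz, folds to fs − 29.4 kHz = 6.75 kHz.
101.7 kHz mod fs = 29.4 kHz.
29.4 kHz > fs/2 = 18.075 kHz, folds to fs − 29.4 kHz = 6.75 kHz.
40.05 kHz mod fs = 3.9 kHz.
3.9 kHz ≤ fs/2 = 18.075 kHz, appears at 3.9 kHz.
72.45 kHz mod fs = 0.15 kHz.
0.15 kHz ≤ fs/2 = 18.075 kHz, appears at 0.15 kHz.
107.9 kHz mod fs = 35.6 kHz.
35.6 kHz > fs/2 = 18.075 kHz, folds to fs − 35.6 kHz = 0.55 kHz.
65.55 kHz and 101.7 kHz both map to 6.75 kHz.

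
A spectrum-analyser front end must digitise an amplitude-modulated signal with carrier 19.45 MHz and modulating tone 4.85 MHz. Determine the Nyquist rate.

48.6 MHz

AM sidebands sit at fc ± fm = 14.6 MHz and 24.3 MHz.
Highest-frequency component: 24.3 MHz.
Nyquist rate = 2 × 24.3 MHz = 48.6 MHz.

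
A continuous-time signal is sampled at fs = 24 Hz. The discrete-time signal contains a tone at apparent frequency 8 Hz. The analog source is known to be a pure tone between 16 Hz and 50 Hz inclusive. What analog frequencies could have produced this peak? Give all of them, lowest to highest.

16 Hz, 32 Hz, 40 Hz

Frequencies that alias to 8 Hz are k·fs ± 8 Hz for integer k ≥ 0.
k=0: 8 Hz.
k=1: 16 Hz, 32 Hz.
k=2: 40 Hz, 56 Hz.
k=3: 64 Hz, 80 Hz.
Within [16 Hz, 50 Hz]: 16 Hz, 32 Hz, 40 Hz.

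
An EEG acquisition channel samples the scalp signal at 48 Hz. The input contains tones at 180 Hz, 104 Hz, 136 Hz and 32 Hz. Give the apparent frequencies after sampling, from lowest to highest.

8 Hz, 12 Hz, 16 Hz

fs/2 = 24 Hz.
180 Hz mod fs = 36 Hz.
36 Hz > fs/2 = 24 Hz, folds to fs − 36 Hz = 12 Hz.
104 Hz mod fs = 8 Hz.
8 Hz ≤ fs/2 = 24 Hz, appears at 8 Hz.
136 Hz mod fs = 40 Hz.
40 Hz > fs/2 = 24 Hz, folds to fs − 40 Hz = 8 Hz.
32 Hz > fs/2 = 24 Hz, folds to fs − 32 Hz = 16 Hz.
Distinct values: {8 Hz, 12 Hz, 16 Hz}.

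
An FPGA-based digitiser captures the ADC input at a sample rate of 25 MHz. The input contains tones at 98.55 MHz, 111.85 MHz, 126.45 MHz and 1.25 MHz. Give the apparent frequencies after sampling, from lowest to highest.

fs/2 = 12.5 MHz.
98.55 MHz mod fs = 23.55 MHz.
23.55 MHz > fs/2 = 12.5 MHz, folds to fs − 23.55 MHz = 1.45 MHz.
111.85 MHz mod fs = 11.85 MHz.
11.85 MHz ≤ fs/2 = 12.5 MHz, appears at 11.85 MHz.
126.45 MHz mod fs = 1.45 MHz.
1.45 MHz ≤ fs/2 = 12.5 MHz, appears at 1.45 MHz.
1.25 MHz ≤ fs/2 = 12.5 MHz, passes unchanged.
Distinct values: {1.25 MHz, 1.45 MHz, 11.85 MHz}.

1.25 MHz, 1.45 MHz, 11.85 MHz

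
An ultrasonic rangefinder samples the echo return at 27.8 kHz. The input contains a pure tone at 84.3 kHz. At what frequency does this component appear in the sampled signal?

0.9 kHz

84.3 kHz mod fs = 0.9 kHz.
0.9 kHz ≤ fs/2 = 13.9 kHz, appears at 0.9 kHz.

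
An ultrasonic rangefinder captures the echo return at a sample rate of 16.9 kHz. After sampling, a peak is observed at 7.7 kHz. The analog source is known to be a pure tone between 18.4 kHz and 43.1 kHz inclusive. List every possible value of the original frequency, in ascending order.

Frequencies that alias to 7.7 kHz are k·fs ± 7.7 kHz for integer k ≥ 0.
k=0: 7.7 kHz.
k=1: 9.2 kHz, 24.6 kHz.
k=2: 26.1 kHz, 41.5 kHz.
k=3: 43 kHz, 58.4 kHz.
k=4: 59.9 kHz, 75.3 kHz.
Within [18.4 kHz, 43.1 kHz]: 24.6 kHz, 26.1 kHz, 41.5 kHz, 43 kHz.

24.6 kHz, 26.1 kHz, 41.5 kHz, 43 kHz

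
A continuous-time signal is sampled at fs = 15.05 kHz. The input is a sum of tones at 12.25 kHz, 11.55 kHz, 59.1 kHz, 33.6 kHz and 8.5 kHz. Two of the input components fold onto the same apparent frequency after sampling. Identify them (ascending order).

fs/2 = 7.525 kHz.
12.25 kHz > fs/2 = 7.525 kHz, folds to fs − 12.25 kHz = 2.8 kHz.
11.55 kHz > fs/2 = 7.525 kHz, folds to fs − 11.55 kHz = 3.5 kHz.
59.1 kHz mod fs = 13.95 kHz.
13.95 kHz > fs/2 = 7.525 kHz, folds to fs − 13.95 kHz = 1.1 kHz.
33.6 kHz mod fs = 3.5 kHz.
3.5 kHz ≤ fs/2 = 7.525 kHz, appears at 3.5 kHz.
8.5 kHz > fs/2 = 7.525 kHz, folds to fs − 8.5 kHz = 6.55 kHz.
11.55 kHz and 33.6 kHz both map to 3.5 kHz.

11.55 kHz, 33.6 kHz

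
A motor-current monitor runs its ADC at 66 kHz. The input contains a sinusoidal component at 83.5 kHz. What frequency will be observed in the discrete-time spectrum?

83.5 kHz mod fs = 17.5 kHz.
17.5 kHz ≤ fs/2 = 33 kHz, appears at 17.5 kHz.

17.5 kHz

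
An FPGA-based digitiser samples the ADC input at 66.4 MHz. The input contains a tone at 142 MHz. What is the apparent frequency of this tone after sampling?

142 MHz mod fs = 9.2 MHz.
9.2 MHz ≤ fs/2 = 33.2 MHz, appears at 9.2 MHz.

9.2 MHz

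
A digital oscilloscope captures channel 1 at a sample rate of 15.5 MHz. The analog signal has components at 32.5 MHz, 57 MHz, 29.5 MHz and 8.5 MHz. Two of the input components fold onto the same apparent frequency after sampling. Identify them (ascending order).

29.5 MHz, 32.5 MHz

fs/2 = 7.75 MHz.
32.5 MHz mod fs = 1.5 MHz.
1.5 MHz ≤ fs/2 = 7.75 MHz, appears at 1.5 MHz.
57 MHz mod fs = 10.5 MHz.
10.5 MHz > fs/2 = 7.75 MHz, folds to fs − 10.5 MHz = 5 MHz.
29.5 MHz mod fs = 14 MHz.
14 MHz > fs/2 = 7.75 MHz, folds to fs − 14 MHz = 1.5 MHz.
8.5 MHz > fs/2 = 7.75 MHz, folds to fs − 8.5 MHz = 7 MHz.
29.5 MHz and 32.5 MHz both map to 1.5 MHz.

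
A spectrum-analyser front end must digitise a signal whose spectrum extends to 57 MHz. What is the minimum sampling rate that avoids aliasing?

114 MHz

Nyquist rate = 2 × 57 MHz = 114 MHz.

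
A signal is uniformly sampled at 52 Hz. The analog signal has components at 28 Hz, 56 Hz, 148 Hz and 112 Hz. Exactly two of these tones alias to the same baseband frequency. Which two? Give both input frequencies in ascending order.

fs/2 = 26 Hz.
28 Hz > fs/2 = 26 Hz, folds to fs − 28 Hz = 24 Hz.
56 Hz mod fs = 4 Hz.
4 Hz ≤ fs/2 = 26 Hz, appears at 4 Hz.
148 Hz mod fs = 44 Hz.
44 Hz > fs/2 = 26 Hz, folds to fs − 44 Hz = 8 Hz.
112 Hz mod fs = 8 Hz.
8 Hz ≤ fs/2 = 26 Hz, appears at 8 Hz.
112 Hz and 148 Hz both map to 8 Hz.

112 Hz, 148 Hz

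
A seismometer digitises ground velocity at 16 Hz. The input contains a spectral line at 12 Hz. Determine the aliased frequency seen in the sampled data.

4 Hz

12 Hz > fs/2 = 8 Hz, folds to fs − 12 Hz = 4 Hz.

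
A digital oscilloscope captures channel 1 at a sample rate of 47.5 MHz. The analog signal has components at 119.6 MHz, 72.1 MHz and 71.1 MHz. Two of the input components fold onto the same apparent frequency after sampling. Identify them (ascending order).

72.1 MHz, 119.6 MHz

fs/2 = 23.75 MHz.
119.6 MHz mod fs = 24.6 MHz.
24.6 MHz > fs/2 = 23.75 MHz, folds to fs − 24.6 MHz = 22.9 MHz.
72.1 MHz mod fs = 24.6 MHz.
24.6 MHz > fs/2 = 23.75 MHz, folds to fs − 24.6 MHz = 22.9 MHz.
71.1 MHz mod fs = 23.6 MHz.
23.6 MHz ≤ fs/2 = 23.75 MHz, appears at 23.6 MHz.
72.1 MHz and 119.6 MHz both map to 22.9 MHz.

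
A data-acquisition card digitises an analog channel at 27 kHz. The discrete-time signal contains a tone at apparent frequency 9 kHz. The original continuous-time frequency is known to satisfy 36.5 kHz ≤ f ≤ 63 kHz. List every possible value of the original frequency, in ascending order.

45 kHz, 63 kHz

Frequencies that alias to 9 kHz are k·fs ± 9 kHz for integer k ≥ 0.
k=0: 9 kHz.
k=1: 18 kHz, 36 kHz.
k=2: 45 kHz, 63 kHz.
k=3: 72 kHz, 90 kHz.
Within [36.5 kHz, 63 kHz]: 45 kHz, 63 kHz.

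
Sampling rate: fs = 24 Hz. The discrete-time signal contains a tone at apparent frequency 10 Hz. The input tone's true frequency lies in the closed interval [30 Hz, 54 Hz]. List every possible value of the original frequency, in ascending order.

Frequencies that alias to 10 Hz are k·fs ± 10 Hz for integer k ≥ 0.
k=0: 10 Hz.
k=1: 14 Hz, 34 Hz.
k=2: 38 Hz, 58 Hz.
k=3: 62 Hz, 82 Hz.
Within [30 Hz, 54 Hz]: 34 Hz, 38 Hz.

34 Hz, 38 Hz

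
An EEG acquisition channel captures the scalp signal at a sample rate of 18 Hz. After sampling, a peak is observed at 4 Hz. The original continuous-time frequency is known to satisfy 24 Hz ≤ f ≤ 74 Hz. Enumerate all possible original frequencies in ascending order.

Frequencies that alias to 4 Hz are k·fs ± 4 Hz for integer k ≥ 0.
k=0: 4 Hz.
k=1: 14 Hz, 22 Hz.
k=2: 32 Hz, 40 Hz.
k=3: 50 Hz, 58 Hz.
k=4: 68 Hz, 76 Hz.
k=5: 86 Hz, 94 Hz.
Within [24 Hz, 74 Hz]: 32 Hz, 40 Hz, 50 Hz, 58 Hz, 68 Hz.

32 Hz, 40 Hz, 50 Hz, 58 Hz, 68 Hz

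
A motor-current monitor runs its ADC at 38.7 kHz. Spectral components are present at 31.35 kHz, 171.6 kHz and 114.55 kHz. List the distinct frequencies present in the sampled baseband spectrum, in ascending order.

1.55 kHz, 7.35 kHz, 16.8 kHz

fs/2 = 19.35 kHz.
31.35 kHz > fs/2 = 19.35 kHz, folds to fs − 31.35 kHz = 7.35 kHz.
171.6 kHz mod fs = 16.8 kHz.
16.8 kHz ≤ fs/2 = 19.35 kHz, appears at 16.8 kHz.
114.55 kHz mod fs = 37.15 kHz.
37.15 kHz > fs/2 = 19.35 kHz, folds to fs − 37.15 kHz = 1.55 kHz.
Distinct values: {1.55 kHz, 7.35 kHz, 16.8 kHz}.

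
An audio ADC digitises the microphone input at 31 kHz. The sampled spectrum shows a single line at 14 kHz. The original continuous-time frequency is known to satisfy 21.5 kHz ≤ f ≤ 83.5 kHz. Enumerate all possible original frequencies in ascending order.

45 kHz, 48 kHz, 76 kHz, 79 kHz

Frequencies that alias to 14 kHz are k·fs ± 14 kHz for integer k ≥ 0.
k=0: 14 kHz.
k=1: 17 kHz, 45 kHz.
k=2: 48 kHz, 76 kHz.
k=3: 79 kHz, 107 kHz.
k=4: 110 kHz, 138 kHz.
Within [21.5 kHz, 83.5 kHz]: 45 kHz, 48 kHz, 76 kHz, 79 kHz.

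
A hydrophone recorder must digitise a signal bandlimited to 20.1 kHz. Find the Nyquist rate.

Nyquist rate = 2 × 20.1 kHz = 40.2 kHz.

40.2 kHz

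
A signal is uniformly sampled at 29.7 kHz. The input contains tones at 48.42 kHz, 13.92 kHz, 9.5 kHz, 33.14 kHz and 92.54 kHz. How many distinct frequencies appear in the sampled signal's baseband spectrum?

4

fs/2 = 14.85 kHz.
48.42 kHz mod fs = 18.72 kHz.
18.72 kHz > fs/2 = 14.85 kHz, folds to fs − 18.72 kHz = 10.98 kHz.
13.92 kHz ≤ fs/2 = 14.85 kHz, passes unchanged.
9.5 kHz ≤ fs/2 = 14.85 kHz, passes unchanged.
33.14 kHz mod fs = 3.44 kHz.
3.44 kHz ≤ fs/2 = 14.85 kHz, appears at 3.44 kHz.
92.54 kHz mod fs = 3.44 kHz.
3.44 kHz ≤ fs/2 = 14.85 kHz, appears at 3.44 kHz.
Distinct values: {3.44 kHz, 9.5 kHz, 10.98 kHz, 13.92 kHz} → 4.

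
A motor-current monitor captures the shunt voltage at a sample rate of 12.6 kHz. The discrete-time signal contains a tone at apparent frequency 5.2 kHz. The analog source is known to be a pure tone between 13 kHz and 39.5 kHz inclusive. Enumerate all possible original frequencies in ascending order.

17.8 kHz, 20 kHz, 30.4 kHz, 32.6 kHz

Frequencies that alias to 5.2 kHz are k·fs ± 5.2 kHz for integer k ≥ 0.
k=0: 5.2 kHz.
k=1: 7.4 kHz, 17.8 kHz.
k=2: 20 kHz, 30.4 kHz.
k=3: 32.6 kHz, 43 kHz.
k=4: 45.2 kHz, 55.6 kHz.
Within [13 kHz, 39.5 kHz]: 17.8 kHz, 20 kHz, 30.4 kHz, 32.6 kHz.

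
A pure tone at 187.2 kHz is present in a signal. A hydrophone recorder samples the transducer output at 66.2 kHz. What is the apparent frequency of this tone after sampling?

187.2 kHz mod fs = 54.8 kHz.
54.8 kHz > fs/2 = 33.1 kHz, folds to fs − 54.8 kHz = 11.4 kHz.

11.4 kHz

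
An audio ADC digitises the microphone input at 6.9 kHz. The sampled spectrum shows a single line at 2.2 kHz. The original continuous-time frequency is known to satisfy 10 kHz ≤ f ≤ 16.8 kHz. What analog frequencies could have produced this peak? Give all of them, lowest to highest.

11.6 kHz, 16 kHz

Frequencies that alias to 2.2 kHz are k·fs ± 2.2 kHz for integer k ≥ 0.
k=0: 2.2 kHz.
k=1: 4.7 kHz, 9.1 kHz.
k=2: 11.6 kHz, 16 kHz.
k=3: 18.5 kHz, 22.9 kHz.
Within [10 kHz, 16.8 kHz]: 11.6 kHz, 16 kHz.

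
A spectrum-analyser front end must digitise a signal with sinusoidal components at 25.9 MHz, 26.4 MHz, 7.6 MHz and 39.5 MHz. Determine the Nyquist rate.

Highest-frequency component: 39.5 MHz.
Nyquist rate = 2 × 39.5 MHz = 79 MHz.

79 MHz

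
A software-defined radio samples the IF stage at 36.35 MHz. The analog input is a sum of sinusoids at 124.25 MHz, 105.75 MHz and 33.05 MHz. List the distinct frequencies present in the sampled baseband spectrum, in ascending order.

fs/2 = 18.175 MHz.
124.25 MHz mod fs = 15.2 MHz.
15.2 MHz ≤ fs/2 = 18.175 MHz, appears at 15.2 MHz.
105.75 MHz mod fs = 33.05 MHz.
33.05 MHz > fs/2 = 18.175 MHz, folds to fs − 33.05 MHz = 3.3 MHz.
33.05 MHz > fs/2 = 18.175 MHz, folds to fs − 33.05 MHz = 3.3 MHz.
Distinct values: {3.3 MHz, 15.2 MHz}.

3.3 MHz, 15.2 MHz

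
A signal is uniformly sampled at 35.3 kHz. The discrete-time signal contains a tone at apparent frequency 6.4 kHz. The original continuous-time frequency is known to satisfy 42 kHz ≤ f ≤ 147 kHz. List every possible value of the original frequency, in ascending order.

64.2 kHz, 77 kHz, 99.5 kHz, 112.3 kHz, 134.8 kHz

Frequencies that alias to 6.4 kHz are k·fs ± 6.4 kHz for integer k ≥ 0.
k=0: 6.4 kHz.
k=1: 28.9 kHz, 41.7 kHz.
k=2: 64.2 kHz, 77 kHz.
k=3: 99.5 kHz, 112.3 kHz.
k=4: 134.8 kHz, 147.6 kHz.
k=5: 170.1 kHz, 182.9 kHz.
Within [42 kHz, 147 kHz]: 64.2 kHz, 77 kHz, 99.5 kHz, 112.3 kHz, 134.8 kHz.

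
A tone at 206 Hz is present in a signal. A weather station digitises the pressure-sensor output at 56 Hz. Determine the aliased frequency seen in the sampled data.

18 Hz

206 Hz mod fs = 38 Hz.
38 Hz > fs/2 = 28 Hz, folds to fs − 38 Hz = 18 Hz.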